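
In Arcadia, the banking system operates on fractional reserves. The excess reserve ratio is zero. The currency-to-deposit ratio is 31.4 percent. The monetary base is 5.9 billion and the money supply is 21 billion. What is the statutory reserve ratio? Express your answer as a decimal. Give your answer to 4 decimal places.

Using m = M/MB = 21/5.9 ≈ 3.559322. Since m = (1 + c)/(c + rr + e), the denominator satisfies c + rr + e = (1 + c)/m = (1 + 0.314) / 3.559322 ≈ 0.369171.
With c = 0.314 and e = 0, the statutory reserve ratio is 0.369171 − 0.314 − 0 = 0.055171.

0.0552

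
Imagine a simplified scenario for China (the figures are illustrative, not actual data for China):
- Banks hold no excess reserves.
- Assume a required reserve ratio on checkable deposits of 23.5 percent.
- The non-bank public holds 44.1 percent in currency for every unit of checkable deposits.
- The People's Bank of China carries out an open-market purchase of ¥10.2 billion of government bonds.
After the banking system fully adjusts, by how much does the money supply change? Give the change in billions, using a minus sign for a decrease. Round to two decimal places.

¥21.74 billion

The money multiplier is m = (1 + c) / (rr + c) = (1 + 0.441) / (0.235 + 0.441) ≈ 2.13166.
The purchase adds 10.2 billion of base, so ΔM = m × ΔMB = 2.13166 × (+10.2) ≈ 21.7429 billion.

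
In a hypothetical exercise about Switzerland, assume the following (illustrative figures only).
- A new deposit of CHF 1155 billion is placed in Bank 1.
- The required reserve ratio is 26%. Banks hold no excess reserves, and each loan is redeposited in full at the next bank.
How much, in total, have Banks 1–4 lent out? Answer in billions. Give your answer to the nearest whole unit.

Bank i lends (1 − rr)^i of the original deposit: Bank 1 lends 1155·0.7400 = 854.7000, Bank 2 lends 1155·0.7400² = 632.4780, and so on.
Summing a geometric series: total = 1155·[0.7400·(1 − 0.7400^4) / (1 − 0.7400)] ≈ 2301.5567 billion.

CHF 2302 billion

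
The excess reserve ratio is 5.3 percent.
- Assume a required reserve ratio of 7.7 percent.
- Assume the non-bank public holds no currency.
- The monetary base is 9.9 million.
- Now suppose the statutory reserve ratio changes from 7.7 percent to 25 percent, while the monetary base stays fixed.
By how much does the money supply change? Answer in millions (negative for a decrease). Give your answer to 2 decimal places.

-43.48 million

Initially m₁ = 1 / (0.077 + 0.053) ≈ 7.6923, so M₁ = 7.6923 × 9.9 ≈ 76.1538 million.
After the change m₂ = 1 / (0.25 + 0.053) ≈ 3.3003, so M₂ = 3.3003 × 9.9 ≈ 32.673 million.
ΔM = M₂ − M₁ = 32.673 − 76.1538 = -43.4808 million.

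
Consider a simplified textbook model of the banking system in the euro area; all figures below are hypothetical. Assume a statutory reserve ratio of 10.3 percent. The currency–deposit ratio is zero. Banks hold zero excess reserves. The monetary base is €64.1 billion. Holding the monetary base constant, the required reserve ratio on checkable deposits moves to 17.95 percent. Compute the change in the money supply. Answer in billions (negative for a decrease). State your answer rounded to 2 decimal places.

Initially m₁ = 1 / (0.103) ≈ 9.70874, so M₁ = 9.70874 × 64.1 ≈ 622.3302 billion.
After the change m₂ = 1 / (0.1795) ≈ 5.57103, so M₂ = 5.57103 × 64.1 ≈ 357.103 billion.
ΔM = M₂ − M₁ = 357.103 − 622.3302 = -265.2272 billion.

-265.23 billion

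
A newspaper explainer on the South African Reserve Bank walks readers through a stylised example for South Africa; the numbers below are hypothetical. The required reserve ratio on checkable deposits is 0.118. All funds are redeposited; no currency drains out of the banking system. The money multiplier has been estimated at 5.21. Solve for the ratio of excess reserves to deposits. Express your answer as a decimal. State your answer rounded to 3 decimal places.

Using m = 5.21. Since m = (1 + c)/(c + rr + e), the denominator satisfies c + rr + e = (1 + c)/m = (1 + 0) / 5.21 ≈ 0.191939.
With c = 0 and rr = 0.118, the ratio of excess reserves to deposits is 0.191939 − 0 − 0.118 = 0.073939.

0.074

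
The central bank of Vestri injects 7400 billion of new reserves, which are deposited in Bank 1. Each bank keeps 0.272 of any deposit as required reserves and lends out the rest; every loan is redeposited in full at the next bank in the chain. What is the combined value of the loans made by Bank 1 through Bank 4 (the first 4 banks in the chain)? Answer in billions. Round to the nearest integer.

Bank i lends (1 − rr)^i of the original deposit: Bank 1 lends 7400·0.7280 = 5387.2000, Bank 2 lends 7400·0.7280² = 3921.8816, and so on.
Summing a geometric series: total = 7400·[0.7280·(1 − 0.7280^4) / (1 − 0.7280)] ≈ 14242.7459 billion.

14243 billion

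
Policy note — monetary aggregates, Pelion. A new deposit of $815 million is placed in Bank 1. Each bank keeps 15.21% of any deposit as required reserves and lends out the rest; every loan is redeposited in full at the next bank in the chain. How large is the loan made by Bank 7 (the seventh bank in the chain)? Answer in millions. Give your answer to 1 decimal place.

Each bank lends a fraction (1 − rr) = 0.8479 of the deposit it receives, so Bank 7 receives 815·0.8479^6 and lends 815·0.8479^7 ≈ 256.7852 million.

$256.8 million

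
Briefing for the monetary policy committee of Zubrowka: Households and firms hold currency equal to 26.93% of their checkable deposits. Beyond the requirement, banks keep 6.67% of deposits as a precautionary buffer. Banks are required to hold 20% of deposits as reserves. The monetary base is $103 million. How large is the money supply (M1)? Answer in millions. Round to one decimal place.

$243.9 million

The money multiplier is m = (1 + c) / (rr + e + c) = (1 + 0.2693) / (0.2 + 0.0667 + 0.2693) ≈ 2.36810.
So M = m × MB = 2.36810 × 103 = 243.9143 million.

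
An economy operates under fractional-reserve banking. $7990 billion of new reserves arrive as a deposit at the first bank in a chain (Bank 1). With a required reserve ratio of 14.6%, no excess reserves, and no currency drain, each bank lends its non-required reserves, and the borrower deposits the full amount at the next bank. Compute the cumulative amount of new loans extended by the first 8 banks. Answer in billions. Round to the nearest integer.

$33513 billion

Bank i lends (1 − rr)^i of the original deposit: Bank 1 lends 7990·0.8540 = 6823.4600, Bank 2 lends 7990·0.8540² ≈ 5827.2348, and so on.
Summing a geometric series: total = 7990·[0.8540·(1 − 0.8540^8) / (1 − 0.8540)] ≈ 33513.4913 billion.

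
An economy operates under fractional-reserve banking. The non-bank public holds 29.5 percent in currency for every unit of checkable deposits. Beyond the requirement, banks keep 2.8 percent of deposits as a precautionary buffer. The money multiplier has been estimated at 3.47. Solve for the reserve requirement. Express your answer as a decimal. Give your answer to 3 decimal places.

Using m = 3.47. Since m = (1 + c)/(c + rr + e), the denominator satisfies c + rr + e = (1 + c)/m = (1 + 0.295) / 3.47 ≈ 0.373199.
With c = 0.295 and e = 0.028, the reserve requirement is 0.373199 − 0.295 − 0.028 = 0.050199.

0.050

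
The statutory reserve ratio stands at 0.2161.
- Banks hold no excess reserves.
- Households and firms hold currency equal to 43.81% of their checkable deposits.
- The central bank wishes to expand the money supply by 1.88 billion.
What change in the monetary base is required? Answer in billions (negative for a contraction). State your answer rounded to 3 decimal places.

0.855 billion

The money multiplier is m = (1 + c) / (rr + c) = (1 + 0.4381) / (0.2161 + 0.4381) ≈ 2.19826.
ΔMB = ΔM / m = (+1.88) / 2.19826 ≈ 0.8552 billion.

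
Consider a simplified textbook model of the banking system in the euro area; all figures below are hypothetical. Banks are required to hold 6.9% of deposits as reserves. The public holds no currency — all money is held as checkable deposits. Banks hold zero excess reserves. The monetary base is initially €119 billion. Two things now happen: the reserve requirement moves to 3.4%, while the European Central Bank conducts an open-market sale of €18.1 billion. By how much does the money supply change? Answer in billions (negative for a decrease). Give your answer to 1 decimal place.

€1243.0 billion

Before: m₁ = 1 / (0.069) ≈ 14.49275, MB₁ = 119, so M₁ = 14.49275 × 119 ≈ 1724.6372 billion.
After: m₂ = 1 / (0.034) ≈ 29.41176, MB₂ = 119 − 18.1 = 100.9, so M₂ = 29.41176 × 100.9 ≈ 2967.6466 billion.
ΔM = M₂ − M₁ = 2967.6466 − 1724.6372 = 1243.0094 billion.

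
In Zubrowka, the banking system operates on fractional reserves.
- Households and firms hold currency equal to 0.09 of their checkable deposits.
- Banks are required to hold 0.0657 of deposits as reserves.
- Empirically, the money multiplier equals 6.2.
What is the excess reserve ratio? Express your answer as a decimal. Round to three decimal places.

Using m = 6.2. Since m = (1 + c)/(c + rr + e), the denominator satisfies c + rr + e = (1 + c)/m = (1 + 0.09) / 6.2 ≈ 0.175806.
With c = 0.09 and rr = 0.0657, the excess reserve ratio is 0.175806 − 0.09 − 0.0657 = 0.020106.

0.020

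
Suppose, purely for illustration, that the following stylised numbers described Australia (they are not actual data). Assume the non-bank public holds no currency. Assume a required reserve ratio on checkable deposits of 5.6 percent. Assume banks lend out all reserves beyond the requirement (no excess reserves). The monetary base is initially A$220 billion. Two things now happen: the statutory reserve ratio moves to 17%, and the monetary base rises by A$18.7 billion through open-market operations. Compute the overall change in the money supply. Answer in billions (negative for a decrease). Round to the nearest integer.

Before: m₁ = 1 / (0.056) ≈ 17.8571, MB₁ = 220, so M₁ = 17.8571 × 220 = 3928.562 billion.
After: m₂ = 1 / (0.17) ≈ 5.8824, MB₂ = 220 + 18.7 = 238.7, so M₂ = 5.8824 × 238.7 ≈ 1404.1289 billion.
ΔM = M₂ − M₁ = 1404.1289 − 3928.562 = -2524.4331 billion.

-2524 billion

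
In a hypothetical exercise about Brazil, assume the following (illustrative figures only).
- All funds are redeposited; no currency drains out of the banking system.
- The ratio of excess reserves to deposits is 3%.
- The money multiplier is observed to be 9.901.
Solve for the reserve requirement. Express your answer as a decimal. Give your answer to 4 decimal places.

0.0710

Using m = 9.901. Since m = (1 + c)/(c + rr + e), the denominator satisfies c + rr + e = (1 + c)/m = (1 + 0) / 9.901 ≈ 0.101000.
With c = 0 and e = 0.03, the reserve requirement is 0.101000 − 0 − 0.03 = 0.071.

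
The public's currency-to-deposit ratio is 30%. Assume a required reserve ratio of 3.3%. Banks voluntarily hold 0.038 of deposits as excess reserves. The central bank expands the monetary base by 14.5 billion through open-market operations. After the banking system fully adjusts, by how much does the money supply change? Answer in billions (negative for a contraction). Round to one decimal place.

50.8 billion

The money multiplier is m = (1 + c) / (rr + e + c) = (1 + 0.3) / (0.033 + 0.038 + 0.3) ≈ 3.5040.
The purchase adds 14.5 billion of base, so ΔM = m × ΔMB = 3.5040 × (+14.5) = 50.808 billion.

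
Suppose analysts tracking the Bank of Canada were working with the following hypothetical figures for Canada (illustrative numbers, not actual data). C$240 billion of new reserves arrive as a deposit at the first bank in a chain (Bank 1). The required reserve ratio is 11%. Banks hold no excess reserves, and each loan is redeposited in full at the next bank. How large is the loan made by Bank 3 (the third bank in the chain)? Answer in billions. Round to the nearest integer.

Each bank lends a fraction (1 − rr) = 0.8900 of the deposit it receives, so Bank 3 receives 240·0.8900^2 and lends 240·0.8900^3 ≈ 169.1926 billion.

C$169 billion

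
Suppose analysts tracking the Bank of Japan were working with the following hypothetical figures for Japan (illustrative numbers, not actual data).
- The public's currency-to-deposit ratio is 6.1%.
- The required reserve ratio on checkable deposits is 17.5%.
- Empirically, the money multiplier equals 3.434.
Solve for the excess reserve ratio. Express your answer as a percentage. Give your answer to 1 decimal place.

Using m = 3.434. Since m = (1 + c)/(c + rr + e), the denominator satisfies c + rr + e = (1 + c)/m = (1 + 0.061) / 3.434 ≈ 0.308969.
With c = 0.061 and rr = 0.175, the excess reserve ratio is 0.308969 − 0.061 − 0.175 = 0.072969.

7.3%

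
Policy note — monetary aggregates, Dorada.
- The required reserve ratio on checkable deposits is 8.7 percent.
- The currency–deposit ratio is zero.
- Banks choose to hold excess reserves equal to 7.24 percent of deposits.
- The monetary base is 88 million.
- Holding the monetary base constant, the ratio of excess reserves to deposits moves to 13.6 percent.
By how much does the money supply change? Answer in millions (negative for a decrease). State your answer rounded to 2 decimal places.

-157.45 million

Initially m₁ = 1 / (0.087 + 0.0724) ≈ 6.27353, so M₁ = 6.27353 × 88 ≈ 552.0706 million.
After the change m₂ = 1 / (0.087 + 0.136) ≈ 4.48430, so M₂ = 4.48430 × 88 = 394.6184 million.
ΔM = M₂ − M₁ = 394.6184 − 552.0706 = -157.4522 million.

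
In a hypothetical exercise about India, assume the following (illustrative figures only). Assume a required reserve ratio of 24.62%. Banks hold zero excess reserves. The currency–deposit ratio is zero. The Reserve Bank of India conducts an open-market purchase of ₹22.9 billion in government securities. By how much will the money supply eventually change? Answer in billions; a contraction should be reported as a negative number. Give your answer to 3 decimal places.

The simple money multiplier is m = 1/rr = 1/0.2462 ≈ 4.061738.
An open-market purchase increases the monetary base by 22.9 billion, so ΔM = m × ΔMB = 4.061738 × 22.9 ≈ 93.0138 billion.

₹93.014 billion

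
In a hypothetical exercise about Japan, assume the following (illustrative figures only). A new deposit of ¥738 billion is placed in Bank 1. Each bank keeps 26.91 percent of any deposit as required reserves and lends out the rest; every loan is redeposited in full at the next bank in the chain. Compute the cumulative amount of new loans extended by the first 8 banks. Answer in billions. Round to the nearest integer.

Bank i lends (1 − rr)^i of the original deposit: Bank 1 lends 738·0.7309 = 539.4042, Bank 2 lends 738·0.7309² ≈ 394.2505, and so on.
Summing a geometric series: total = 738·[0.7309·(1 − 0.7309^8) / (1 − 0.7309)] ≈ 1841.2207 billion.

¥1841 billion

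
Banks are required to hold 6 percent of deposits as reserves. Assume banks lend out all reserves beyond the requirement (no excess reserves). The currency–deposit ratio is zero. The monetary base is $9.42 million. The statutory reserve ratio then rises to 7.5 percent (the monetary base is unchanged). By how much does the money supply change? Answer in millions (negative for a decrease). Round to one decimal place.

-31.4 million

Initially m₁ = 1 / (0.06) ≈ 16.6667, so M₁ = 16.6667 × 9.42 ≈ 157.0003 million.
After the change m₂ = 1 / (0.075) ≈ 13.3333, so M₂ = 13.3333 × 9.42 ≈ 125.5997 million.
ΔM = M₂ − M₁ = 125.5997 − 157.0003 = -31.4006 million.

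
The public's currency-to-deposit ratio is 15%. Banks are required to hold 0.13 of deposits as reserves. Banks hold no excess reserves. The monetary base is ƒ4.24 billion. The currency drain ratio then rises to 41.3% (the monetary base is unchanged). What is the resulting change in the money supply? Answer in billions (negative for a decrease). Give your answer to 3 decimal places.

Initially m₁ = (1 + 0.15) / (0.13 + 0.15) ≈ 4.10714, so M₁ = 4.10714 × 4.24 ≈ 17.4143 billion.
After the change m₂ = (1 + 0.413) / (0.13 + 0.413) ≈ 2.60221, so M₂ = 2.60221 × 4.24 ≈ 11.0334 billion.
ΔM = M₂ − M₁ = 11.0334 − 17.4143 = -6.3809 billion.

-6.381 billion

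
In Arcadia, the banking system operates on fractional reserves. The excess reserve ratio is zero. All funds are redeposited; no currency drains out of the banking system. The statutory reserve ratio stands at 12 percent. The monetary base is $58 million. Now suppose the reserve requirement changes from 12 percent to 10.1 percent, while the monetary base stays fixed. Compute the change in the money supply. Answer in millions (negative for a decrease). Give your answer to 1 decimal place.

Initially m₁ = 1 / (0.12) ≈ 8.3333, so M₁ = 8.3333 × 58 = 483.3314 million.
After the change m₂ = 1 / (0.101) ≈ 9.9010, so M₂ = 9.9010 × 58 = 574.258 million.
ΔM = M₂ − M₁ = 574.258 − 483.3314 = 90.9266 million.

$90.9 million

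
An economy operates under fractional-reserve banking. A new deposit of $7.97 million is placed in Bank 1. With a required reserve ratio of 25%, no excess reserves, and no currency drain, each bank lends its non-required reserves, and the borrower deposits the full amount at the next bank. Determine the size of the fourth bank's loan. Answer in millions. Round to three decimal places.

Each bank lends a fraction (1 − rr) = 0.7500 of the deposit it receives, so Bank 4 receives 7.97·0.7500^3 and lends 7.97·0.7500^4 ≈ 2.5218 million.

$2.522 million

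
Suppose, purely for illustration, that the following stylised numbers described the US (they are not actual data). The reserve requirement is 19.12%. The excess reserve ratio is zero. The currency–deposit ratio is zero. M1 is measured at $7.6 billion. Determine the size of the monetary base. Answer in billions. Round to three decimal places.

$1.453 billion

With no currency drain and no excess reserves, the money multiplier is m = 1/rr = 1/0.1912 ≈ 5.23013.
The monetary base is MB = M / m = 7.6 / 5.23013 ≈ 1.4531 billion.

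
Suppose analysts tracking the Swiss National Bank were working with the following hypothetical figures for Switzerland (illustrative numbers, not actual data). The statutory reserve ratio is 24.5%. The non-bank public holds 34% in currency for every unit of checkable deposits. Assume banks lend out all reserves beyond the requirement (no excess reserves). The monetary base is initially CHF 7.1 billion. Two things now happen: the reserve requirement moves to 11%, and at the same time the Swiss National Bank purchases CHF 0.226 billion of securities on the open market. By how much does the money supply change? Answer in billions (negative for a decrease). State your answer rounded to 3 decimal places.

CHF 5.552 billion

Before: m₁ = (1 + 0.34) / (0.245 + 0.34) ≈ 2.29060, MB₁ = 7.1, so M₁ = 2.29060 × 7.1 ≈ 16.2633 billion.
After: m₂ = (1 + 0.34) / (0.11 + 0.34) ≈ 2.97778, MB₂ = 7.1 + 0.226 = 7.326, so M₂ = 2.97778 × 7.326 ≈ 21.8152 billion.
ΔM = M₂ − M₁ = 21.8152 − 16.2633 = 5.5519 billion.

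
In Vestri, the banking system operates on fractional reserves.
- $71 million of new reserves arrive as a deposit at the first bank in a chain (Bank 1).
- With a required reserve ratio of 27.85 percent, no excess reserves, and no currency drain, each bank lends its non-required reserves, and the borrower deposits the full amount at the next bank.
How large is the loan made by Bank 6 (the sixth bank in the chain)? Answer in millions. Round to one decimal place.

Each bank lends a fraction (1 − rr) = 0.7215 of the deposit it receives, so Bank 6 receives 71·0.7215^5 and lends 71·0.7215^6 ≈ 10.0156 million.

$10.0 million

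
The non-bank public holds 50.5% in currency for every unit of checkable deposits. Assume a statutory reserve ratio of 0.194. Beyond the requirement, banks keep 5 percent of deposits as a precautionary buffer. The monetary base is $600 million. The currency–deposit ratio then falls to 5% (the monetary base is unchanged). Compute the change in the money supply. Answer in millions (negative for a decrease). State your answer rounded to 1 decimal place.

$937.2 million

Initially m₁ = (1 + 0.505) / (0.194 + 0.05 + 0.505) ≈ 2.00935, so M₁ = 2.00935 × 600 = 1205.61 million.
After the change m₂ = (1 + 0.05) / (0.194 + 0.05 + 0.05) ≈ 3.57143, so M₂ = 3.57143 × 600 = 2142.858 million.
ΔM = M₂ − M₁ = 2142.858 − 1205.61 = 937.248 million.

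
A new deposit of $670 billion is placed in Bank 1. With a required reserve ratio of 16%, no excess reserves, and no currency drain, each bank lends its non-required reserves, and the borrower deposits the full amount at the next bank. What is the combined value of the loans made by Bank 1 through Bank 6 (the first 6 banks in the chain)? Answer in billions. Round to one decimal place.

$2281.8 billion

Bank i lends (1 − rr)^i of the original deposit: Bank 1 lends 670·0.8400 = 562.8000, Bank 2 lends 670·0.8400² = 472.7520, and so on.
Summing a geometric series: total = 670·[0.8400·(1 − 0.8400^6) / (1 − 0.8400)] ≈ 2281.8092 billion.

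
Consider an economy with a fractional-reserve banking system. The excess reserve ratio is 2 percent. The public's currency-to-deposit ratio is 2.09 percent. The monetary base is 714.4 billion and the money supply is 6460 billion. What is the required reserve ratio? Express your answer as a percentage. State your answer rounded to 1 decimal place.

7.2%

Using m = M/MB = 6460/714.4 ≈ 9.042553. Since m = (1 + c)/(c + rr + e), the denominator satisfies c + rr + e = (1 + c)/m = (1 + 0.0209) / 9.042553 ≈ 0.112900.
With c = 0.0209 and e = 0.02, the required reserve ratio is 0.112900 − 0.0209 − 0.02 = 0.072.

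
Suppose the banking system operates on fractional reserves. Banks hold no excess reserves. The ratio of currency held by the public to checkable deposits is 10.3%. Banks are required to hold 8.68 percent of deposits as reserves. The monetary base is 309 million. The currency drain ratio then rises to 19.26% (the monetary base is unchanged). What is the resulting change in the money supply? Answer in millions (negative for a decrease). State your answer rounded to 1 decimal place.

Initially m₁ = (1 + 0.103) / (0.0868 + 0.103) ≈ 5.81138, so M₁ = 5.81138 × 309 ≈ 1795.7164 million.
After the change m₂ = (1 + 0.1926) / (0.0868 + 0.1926) ≈ 4.26843, so M₂ = 4.26843 × 309 ≈ 1318.9449 million.
ΔM = M₂ − M₁ = 1318.9449 − 1795.7164 = -476.7715 million.

-476.8 million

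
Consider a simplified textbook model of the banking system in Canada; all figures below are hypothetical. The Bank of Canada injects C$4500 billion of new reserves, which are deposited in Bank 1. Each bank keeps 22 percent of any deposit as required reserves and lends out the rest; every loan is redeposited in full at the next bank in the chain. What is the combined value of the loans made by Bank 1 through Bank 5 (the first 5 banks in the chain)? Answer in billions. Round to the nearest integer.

C$11348 billion

Bank i lends (1 − rr)^i of the original deposit: Bank 1 lends 4500·0.7800 = 3510.0000, Bank 2 lends 4500·0.7800² = 2737.8000, and so on.
Summing a geometric series: total = 4500·[0.7800·(1 − 0.7800^5) / (1 − 0.7800)] ≈ 11348.1900 billion.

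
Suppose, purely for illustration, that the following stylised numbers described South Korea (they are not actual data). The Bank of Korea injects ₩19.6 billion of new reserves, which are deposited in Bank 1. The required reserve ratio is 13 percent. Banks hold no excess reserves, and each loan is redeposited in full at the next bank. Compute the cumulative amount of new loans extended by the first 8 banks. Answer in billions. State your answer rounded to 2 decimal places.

Bank i lends (1 − rr)^i of the original deposit: Bank 1 lends 19.6·0.8700 = 17.0520, Bank 2 lends 19.6·0.8700² ≈ 14.8352, and so on.
Summing a geometric series: total = 19.6·[0.8700·(1 − 0.8700^8) / (1 − 0.8700)] ≈ 88.1180 billion.

₩88.12 billion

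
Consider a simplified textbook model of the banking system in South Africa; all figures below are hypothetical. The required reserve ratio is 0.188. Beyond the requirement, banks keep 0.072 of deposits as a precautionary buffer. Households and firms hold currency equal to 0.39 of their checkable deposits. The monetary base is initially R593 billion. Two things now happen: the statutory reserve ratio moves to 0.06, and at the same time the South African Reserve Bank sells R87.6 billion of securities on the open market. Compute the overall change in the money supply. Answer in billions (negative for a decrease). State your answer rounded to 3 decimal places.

R77.689 billion

Before: m₁ = (1 + 0.39) / (0.188 + 0.072 + 0.39) ≈ 2.1384615, MB₁ = 593, so M₁ = 2.1384615 × 593 ≈ 1268.1077 billion.
After: m₂ = (1 + 0.39) / (0.06 + 0.072 + 0.39) ≈ 2.6628352, MB₂ = 593 − 87.6 = 505.4, so M₂ = 2.6628352 × 505.4 ≈ 1345.7969 billion.
ΔM = M₂ − M₁ = 1345.7969 − 1268.1077 = 77.6892 billion.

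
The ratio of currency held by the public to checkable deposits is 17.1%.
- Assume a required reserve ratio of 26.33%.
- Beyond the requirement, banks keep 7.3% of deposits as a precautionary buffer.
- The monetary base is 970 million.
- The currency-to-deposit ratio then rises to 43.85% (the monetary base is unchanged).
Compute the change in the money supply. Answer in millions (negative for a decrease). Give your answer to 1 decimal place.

Initially m₁ = (1 + 0.171) / (0.2633 + 0.073 + 0.171) ≈ 2.30830, so M₁ = 2.30830 × 970 = 2239.051 million.
After the change m₂ = (1 + 0.4385) / (0.2633 + 0.073 + 0.4385) ≈ 1.85661, so M₂ = 1.85661 × 970 = 1800.9117 million.
ΔM = M₂ − M₁ = 1800.9117 − 2239.051 = -438.1393 million.

-438.1 million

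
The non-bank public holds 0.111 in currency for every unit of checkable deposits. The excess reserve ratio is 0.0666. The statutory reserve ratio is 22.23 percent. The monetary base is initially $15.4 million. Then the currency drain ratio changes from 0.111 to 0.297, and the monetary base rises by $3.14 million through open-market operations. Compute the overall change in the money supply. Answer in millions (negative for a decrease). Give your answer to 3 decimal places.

-1.742 million

Before: m₁ = (1 + 0.111) / (0.2223 + 0.0666 + 0.111) ≈ 2.778195, MB₁ = 15.4, so M₁ = 2.778195 × 15.4 ≈ 42.7842 million.
After: m₂ = (1 + 0.297) / (0.2223 + 0.0666 + 0.297) ≈ 2.213688, MB₂ = 15.4 + 3.14 = 18.54, so M₂ = 2.213688 × 18.54 ≈ 41.0418 million.
ΔM = M₂ − M₁ = 41.0418 − 42.7842 = -1.7424 million.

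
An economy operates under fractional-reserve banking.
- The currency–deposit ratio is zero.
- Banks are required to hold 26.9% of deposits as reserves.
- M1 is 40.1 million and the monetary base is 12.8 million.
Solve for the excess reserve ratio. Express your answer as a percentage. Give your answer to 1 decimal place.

Using m = M/MB = 40.1/12.8 ≈ 3.132812. Since m = (1 + c)/(c + rr + e), the denominator satisfies c + rr + e = (1 + c)/m = (1 + 0) / 3.132812 ≈ 0.319202.
With c = 0 and rr = 0.269, the excess reserve ratio is 0.319202 − 0 − 0.269 = 0.050202.

5.0%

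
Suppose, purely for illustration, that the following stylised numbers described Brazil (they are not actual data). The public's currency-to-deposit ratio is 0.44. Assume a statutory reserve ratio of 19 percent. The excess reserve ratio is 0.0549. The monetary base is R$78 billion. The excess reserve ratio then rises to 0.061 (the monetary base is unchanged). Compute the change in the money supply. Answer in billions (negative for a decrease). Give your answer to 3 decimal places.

Initially m₁ = (1 + 0.44) / (0.19 + 0.0549 + 0.44) ≈ 2.102497, so M₁ = 2.102497 × 78 ≈ 163.9948 billion.
After the change m₂ = (1 + 0.44) / (0.19 + 0.061 + 0.44) ≈ 2.083936, so M₂ = 2.083936 × 78 ≈ 162.547 billion.
ΔM = M₂ − M₁ = 162.547 − 163.9948 = -1.4478 billion.

-1.448 billion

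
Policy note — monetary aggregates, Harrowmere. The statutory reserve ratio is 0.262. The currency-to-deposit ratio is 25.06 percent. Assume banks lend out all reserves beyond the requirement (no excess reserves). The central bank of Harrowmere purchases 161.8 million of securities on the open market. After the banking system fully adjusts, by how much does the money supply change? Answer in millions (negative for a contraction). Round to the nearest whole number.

The money multiplier is m = (1 + c) / (rr + c) = (1 + 0.2506) / (0.262 + 0.2506) ≈ 2.4397.
The purchase adds 161.8 million of base, so ΔM = m × ΔMB = 2.4397 × (+161.8) ≈ 394.7435 million.

395 million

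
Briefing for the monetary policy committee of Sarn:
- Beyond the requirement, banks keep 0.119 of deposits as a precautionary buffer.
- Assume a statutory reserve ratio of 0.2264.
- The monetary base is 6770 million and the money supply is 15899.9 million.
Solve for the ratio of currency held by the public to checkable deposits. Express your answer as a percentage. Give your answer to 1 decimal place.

Using m = M/MB = 15899.9/6770 ≈ 2.348582. From m = (1 + c)/(c + rr + e), rearranging gives 1 + c = m·(c + rr + e), so c·(1 − m) = m·(rr + e) − 1.
Hence c = [m·(rr + e) − 1]/(1 − m) = [2.348582 × (0.2264 + 0.119) − 1] / (1 − 2.348582) ≈ 0.139999.

14.0%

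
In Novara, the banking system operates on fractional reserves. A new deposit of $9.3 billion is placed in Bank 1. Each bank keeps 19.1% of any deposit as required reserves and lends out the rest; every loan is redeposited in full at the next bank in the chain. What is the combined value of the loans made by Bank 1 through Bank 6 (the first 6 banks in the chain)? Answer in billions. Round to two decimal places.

$28.35 billion

Bank i lends (1 − rr)^i of the original deposit: Bank 1 lends 9.3·0.8090 = 7.5237, Bank 2 lends 9.3·0.8090² ≈ 6.0867, and so on.
Summing a geometric series: total = 9.3·[0.8090·(1 − 0.8090^6) / (1 − 0.8090)] ≈ 28.3480 billion.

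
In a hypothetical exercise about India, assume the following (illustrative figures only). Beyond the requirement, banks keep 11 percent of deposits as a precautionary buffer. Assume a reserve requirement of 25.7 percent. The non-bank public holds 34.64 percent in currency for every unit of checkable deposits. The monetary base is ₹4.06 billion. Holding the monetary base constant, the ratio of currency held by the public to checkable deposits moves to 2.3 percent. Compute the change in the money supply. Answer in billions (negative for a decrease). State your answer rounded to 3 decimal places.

Initially m₁ = (1 + 0.3464) / (0.257 + 0.11 + 0.3464) ≈ 1.88730, so M₁ = 1.88730 × 4.06 ≈ 7.6624 billion.
After the change m₂ = (1 + 0.023) / (0.257 + 0.11 + 0.023) ≈ 2.62308, so M₂ = 2.62308 × 4.06 ≈ 10.6497 billion.
ΔM = M₂ − M₁ = 10.6497 − 7.6624 = 2.9873 billion.

₹2.987 billion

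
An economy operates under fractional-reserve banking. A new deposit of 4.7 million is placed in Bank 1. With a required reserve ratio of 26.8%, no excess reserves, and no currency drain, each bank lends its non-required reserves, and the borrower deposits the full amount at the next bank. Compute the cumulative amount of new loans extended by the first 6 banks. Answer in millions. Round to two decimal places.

Bank i lends (1 − rr)^i of the original deposit: Bank 1 lends 4.7·0.7320 = 3.4404, Bank 2 lends 4.7·0.7320² ≈ 2.5184, and so on.
Summing a geometric series: total = 4.7·[0.7320·(1 − 0.7320^6) / (1 − 0.7320)] ≈ 10.8624 million.

10.86 million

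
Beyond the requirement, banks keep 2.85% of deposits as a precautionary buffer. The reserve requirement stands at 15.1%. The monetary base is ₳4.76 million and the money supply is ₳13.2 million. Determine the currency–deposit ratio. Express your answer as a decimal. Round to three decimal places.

Using m = M/MB = 13.2/4.76 ≈ 2.773109. From m = (1 + c)/(c + rr + e), rearranging gives 1 + c = m·(c + rr + e), so c·(1 − m) = m·(rr + e) − 1.
Hence c = [m·(rr + e) − 1]/(1 − m) = [2.773109 × (0.151 + 0.0285) − 1] / (1 − 2.773109) ≈ 0.283247.

0.283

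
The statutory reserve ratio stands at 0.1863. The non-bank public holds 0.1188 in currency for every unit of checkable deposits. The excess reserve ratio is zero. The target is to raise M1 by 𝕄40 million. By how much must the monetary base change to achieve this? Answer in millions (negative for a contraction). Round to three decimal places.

𝕄10.908 million

The money multiplier is m = (1 + c) / (rr + c) = (1 + 0.1188) / (0.1863 + 0.1188) ≈ 3.666994.
ΔMB = ΔM / m = (+40) / 3.666994 ≈ 10.9081 million.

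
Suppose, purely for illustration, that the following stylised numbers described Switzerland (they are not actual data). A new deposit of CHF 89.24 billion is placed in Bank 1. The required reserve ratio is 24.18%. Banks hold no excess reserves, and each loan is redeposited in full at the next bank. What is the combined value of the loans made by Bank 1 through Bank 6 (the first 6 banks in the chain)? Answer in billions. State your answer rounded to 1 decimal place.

CHF 226.7 billion

Bank i lends (1 − rr)^i of the original deposit: Bank 1 lends 89.24·0.7582 ≈ 67.6618, Bank 2 lends 89.24·0.7582² ≈ 51.3012, and so on.
Summing a geometric series: total = 89.24·[0.7582·(1 − 0.7582^6) / (1 − 0.7582)] ≈ 226.6648 billion.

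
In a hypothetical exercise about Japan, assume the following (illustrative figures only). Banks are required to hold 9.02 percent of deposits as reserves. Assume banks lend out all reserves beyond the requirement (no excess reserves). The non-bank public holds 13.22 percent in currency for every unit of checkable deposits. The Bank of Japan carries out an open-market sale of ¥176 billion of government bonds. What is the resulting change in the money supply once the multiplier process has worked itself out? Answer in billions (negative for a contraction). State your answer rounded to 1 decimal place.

-896.0 billion

The money multiplier is m = (1 + c) / (rr + c) = (1 + 0.1322) / (0.0902 + 0.1322) ≈ 5.09083.
The sale removes 176 billion of base, so ΔM = m × ΔMB = 5.09083 × (−176) ≈ -895.9861 billion.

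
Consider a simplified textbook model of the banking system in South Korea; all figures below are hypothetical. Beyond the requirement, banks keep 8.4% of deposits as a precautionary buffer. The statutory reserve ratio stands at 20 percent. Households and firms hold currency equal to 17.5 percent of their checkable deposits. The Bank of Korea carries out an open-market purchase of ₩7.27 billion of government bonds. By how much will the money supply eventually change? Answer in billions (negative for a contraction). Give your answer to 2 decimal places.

The money multiplier is m = (1 + c) / (rr + e + c) = (1 + 0.175) / (0.2 + 0.084 + 0.175) ≈ 2.5599.
The purchase adds 7.27 billion of base, so ΔM = m × ΔMB = 2.5599 × (+7.27) ≈ 18.6105 billion.

₩18.61 billion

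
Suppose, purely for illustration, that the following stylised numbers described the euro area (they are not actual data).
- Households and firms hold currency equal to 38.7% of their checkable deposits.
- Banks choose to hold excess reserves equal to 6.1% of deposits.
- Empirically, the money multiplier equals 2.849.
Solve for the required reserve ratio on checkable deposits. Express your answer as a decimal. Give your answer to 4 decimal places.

0.0388

Using m = 2.849. Since m = (1 + c)/(c + rr + e), the denominator satisfies c + rr + e = (1 + c)/m = (1 + 0.387) / 2.849 ≈ 0.486837.
With c = 0.387 and e = 0.061, the required reserve ratio on checkable deposits is 0.486837 − 0.387 − 0.061 = 0.038837.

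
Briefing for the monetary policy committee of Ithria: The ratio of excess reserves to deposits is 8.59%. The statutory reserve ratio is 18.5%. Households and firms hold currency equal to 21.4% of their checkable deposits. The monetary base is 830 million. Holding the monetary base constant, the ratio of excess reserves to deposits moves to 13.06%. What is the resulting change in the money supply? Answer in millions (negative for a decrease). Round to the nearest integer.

-175 million

Initially m₁ = (1 + 0.214) / (0.185 + 0.0859 + 0.214) ≈ 2.5036, so M₁ = 2.5036 × 830 = 2077.988 million.
After the change m₂ = (1 + 0.214) / (0.185 + 0.1306 + 0.214) ≈ 2.2923, so M₂ = 2.2923 × 830 = 1902.609 million.
ΔM = M₂ − M₁ = 1902.609 − 2077.988 = -175.379 million.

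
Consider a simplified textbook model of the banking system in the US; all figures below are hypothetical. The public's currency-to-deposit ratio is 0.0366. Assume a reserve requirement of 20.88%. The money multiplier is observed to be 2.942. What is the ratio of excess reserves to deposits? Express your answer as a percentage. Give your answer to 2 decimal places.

Using m = 2.942. Since m = (1 + c)/(c + rr + e), the denominator satisfies c + rr + e = (1 + c)/m = (1 + 0.0366) / 2.942 ≈ 0.352345.
With c = 0.0366 and rr = 0.2088, the ratio of excess reserves to deposits is 0.352345 − 0.0366 − 0.2088 = 0.106945.

10.69%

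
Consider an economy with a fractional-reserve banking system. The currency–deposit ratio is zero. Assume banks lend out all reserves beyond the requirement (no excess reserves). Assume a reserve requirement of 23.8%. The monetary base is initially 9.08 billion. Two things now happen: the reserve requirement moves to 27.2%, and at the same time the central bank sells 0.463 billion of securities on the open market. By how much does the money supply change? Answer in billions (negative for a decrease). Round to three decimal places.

Before: m₁ = 1 / (0.238) ≈ 4.20168, MB₁ = 9.08, so M₁ = 4.20168 × 9.08 ≈ 38.1513 billion.
After: m₂ = 1 / (0.272) ≈ 3.67647, MB₂ = 9.08 − 0.463 = 8.617, so M₂ = 3.67647 × 8.617 ≈ 31.6801 billion.
ΔM = M₂ − M₁ = 31.6801 − 38.1513 = -6.4712 billion.

-6.471 billion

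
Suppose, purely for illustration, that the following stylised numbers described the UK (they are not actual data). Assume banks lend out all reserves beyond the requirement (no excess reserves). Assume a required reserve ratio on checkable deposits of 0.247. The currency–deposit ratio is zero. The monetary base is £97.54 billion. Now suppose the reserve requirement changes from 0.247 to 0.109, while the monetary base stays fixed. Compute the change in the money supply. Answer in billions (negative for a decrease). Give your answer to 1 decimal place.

£500.0 billion

Initially m₁ = 1 / (0.247) ≈ 4.0486, so M₁ = 4.0486 × 97.54 ≈ 394.9004 billion.
After the change m₂ = 1 / (0.109) ≈ 9.1743, so M₂ = 9.1743 × 97.54 ≈ 894.8612 billion.
ΔM = M₂ − M₁ = 894.8612 − 394.9004 = 499.9608 billion.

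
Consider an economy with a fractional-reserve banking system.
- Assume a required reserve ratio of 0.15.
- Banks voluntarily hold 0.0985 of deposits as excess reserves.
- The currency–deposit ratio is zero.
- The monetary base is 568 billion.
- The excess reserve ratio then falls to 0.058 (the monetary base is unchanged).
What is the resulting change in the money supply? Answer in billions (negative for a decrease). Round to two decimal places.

445.05 billion

Initially m₁ = 1 / (0.15 + 0.0985) ≈ 4.024145, so M₁ = 4.024145 × 568 ≈ 2285.7144 billion.
After the change m₂ = 1 / (0.15 + 0.058) ≈ 4.807692, so M₂ = 4.807692 × 568 ≈ 2730.7691 billion.
ΔM = M₂ − M₁ = 2730.7691 − 2285.7144 = 445.0547 billion.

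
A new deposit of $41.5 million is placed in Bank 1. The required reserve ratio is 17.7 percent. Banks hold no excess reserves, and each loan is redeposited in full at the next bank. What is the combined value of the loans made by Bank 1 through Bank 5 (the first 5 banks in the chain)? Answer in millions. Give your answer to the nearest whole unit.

Bank i lends (1 − rr)^i of the original deposit: Bank 1 lends 41.5·0.8230 = 34.1545, Bank 2 lends 41.5·0.8230² ≈ 28.1092, and so on.
Summing a geometric series: total = 41.5·[0.8230·(1 − 0.8230^5) / (1 − 0.8230)] ≈ 120.1058 million.

$120 million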